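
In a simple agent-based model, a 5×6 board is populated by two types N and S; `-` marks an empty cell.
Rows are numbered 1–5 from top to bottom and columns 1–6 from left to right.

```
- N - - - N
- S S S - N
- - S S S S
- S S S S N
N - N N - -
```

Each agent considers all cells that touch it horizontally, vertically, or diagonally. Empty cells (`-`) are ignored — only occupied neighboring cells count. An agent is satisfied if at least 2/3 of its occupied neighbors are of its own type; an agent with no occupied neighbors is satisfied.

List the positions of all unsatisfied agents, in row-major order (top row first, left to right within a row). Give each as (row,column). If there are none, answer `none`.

Row 1: (1,2)N 0/2 unhappy · (1,6)N 1/1 ok
Row 2: (2,2)S 2/3 ok · (2,3)S 4/5 ok · (2,4)S 4/4 ok · (2,6)N 1/3 unhappy
Row 3: (3,3)S 7/7 ok · (3,4)S 7/7 ok · (3,5)S 5/7 ok · (3,6)S 2/4 unhappy
Row 4: (4,2)S 2/4 unhappy · (4,3)S 4/6 ok · (4,4)S 5/7 ok · (4,5)S 4/6 ok · (4,6)N 0/3 unhappy
Row 5: (5,1)N 0/1 unhappy · (5,3)N 1/4 unhappy · (5,4)N 1/4 unhappy

(1,2), (2,6), (3,6), (4,2), (4,6), (5,1), (5,3), (5,4)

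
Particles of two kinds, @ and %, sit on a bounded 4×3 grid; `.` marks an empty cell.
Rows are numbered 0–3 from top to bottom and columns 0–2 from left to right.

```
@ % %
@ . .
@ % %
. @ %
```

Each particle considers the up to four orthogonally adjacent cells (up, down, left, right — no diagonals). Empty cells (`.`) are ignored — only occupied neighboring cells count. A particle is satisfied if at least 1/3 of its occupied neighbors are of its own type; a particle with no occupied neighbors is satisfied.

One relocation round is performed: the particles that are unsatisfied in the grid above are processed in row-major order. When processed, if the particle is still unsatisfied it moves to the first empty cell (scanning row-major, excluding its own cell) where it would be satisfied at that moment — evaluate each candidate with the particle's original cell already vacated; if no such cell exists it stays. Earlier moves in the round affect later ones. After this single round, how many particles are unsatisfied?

Initially unsatisfied (in order): (3,1).
  (3,1) → (1,1).
Resulting grid:
@ % %
@ @ .
@ % %
. . %
All satisfied now.

0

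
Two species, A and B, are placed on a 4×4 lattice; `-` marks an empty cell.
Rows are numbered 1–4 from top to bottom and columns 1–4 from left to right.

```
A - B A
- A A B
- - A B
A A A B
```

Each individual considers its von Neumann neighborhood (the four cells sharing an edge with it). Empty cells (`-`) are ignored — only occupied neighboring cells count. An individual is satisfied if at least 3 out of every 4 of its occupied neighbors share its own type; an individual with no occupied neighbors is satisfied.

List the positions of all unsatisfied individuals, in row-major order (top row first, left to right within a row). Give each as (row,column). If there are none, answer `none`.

Row 1: (1,1)A 0/0 ok · (1,3)B 0/2 unhappy · (1,4)A 0/2 unhappy
Row 2: (2,2)A 1/1 ok · (2,3)A 2/4 unhappy · (2,4)B 1/3 unhappy
Row 3: (3,3)A 2/3 unhappy · (3,4)B 2/3 unhappy
Row 4: (4,1)A 1/1 ok · (4,2)A 2/2 ok · (4,3)A 2/3 unhappy · (4,4)B 1/2 unhappy

(1,3), (1,4), (2,3), (2,4), (3,3), (3,4), (4,3), (4,4)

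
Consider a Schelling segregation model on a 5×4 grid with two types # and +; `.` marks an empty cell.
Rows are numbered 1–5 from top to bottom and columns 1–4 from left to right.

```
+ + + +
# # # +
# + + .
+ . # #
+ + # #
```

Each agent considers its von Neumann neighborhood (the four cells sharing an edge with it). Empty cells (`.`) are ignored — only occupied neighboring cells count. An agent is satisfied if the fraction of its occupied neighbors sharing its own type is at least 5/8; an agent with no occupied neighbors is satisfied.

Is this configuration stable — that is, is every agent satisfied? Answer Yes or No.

Row 1: (1,1)+ 1/2 unhappy · (1,2)+ 2/3 ok · (1,3)+ 2/3 ok · (1,4)+ 2/2 ok
Row 2: (2,1)# 2/3 ok · (2,2)# 2/4 unhappy · (2,3)# 1/4 unhappy · (2,4)+ 1/2 unhappy
Row 3: (3,1)# 1/3 unhappy · (3,2)+ 1/3 unhappy · (3,3)+ 1/3 unhappy
Row 4: (4,1)+ 1/2 unhappy · (4,3)# 2/3 ok · (4,4)# 2/2 ok
Row 5: (5,1)+ 2/2 ok · (5,2)+ 1/2 unhappy · (5,3)# 2/3 ok · (5,4)# 2/2 ok
For instance (1,1) has only 1/2 same-type neighbors, below 5/8.

No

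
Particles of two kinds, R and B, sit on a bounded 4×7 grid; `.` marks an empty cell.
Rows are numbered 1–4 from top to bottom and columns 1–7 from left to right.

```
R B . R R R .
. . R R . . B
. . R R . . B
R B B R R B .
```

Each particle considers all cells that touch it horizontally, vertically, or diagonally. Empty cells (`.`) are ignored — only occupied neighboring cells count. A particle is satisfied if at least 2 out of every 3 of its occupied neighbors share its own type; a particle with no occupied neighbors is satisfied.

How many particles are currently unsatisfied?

8

Row 1: (1,1)R 0/1 unhappy · (1,2)B 0/2 unhappy · (1,4)R 3/3 ok · (1,5)R 3/3 ok · (1,6)R 1/2 unhappy
Row 2: (2,3)R 4/5 ok · (2,4)R 5/5 ok · (2,7)B 1/2 unhappy
Row 3: (3,3)R 4/6 ok · (3,4)R 5/6 ok · (3,7)B 2/2 ok
Row 4: (4,1)R 0/1 unhappy · (4,2)B 1/3 unhappy · (4,3)B 1/4 unhappy · (4,4)R 3/4 ok · (4,5)R 2/3 ok · (4,6)B 1/2 unhappy
Unsatisfied: (1,1), (1,2), (1,6), (2,7), (4,1), (4,2), (4,3), (4,6) — 8 in total.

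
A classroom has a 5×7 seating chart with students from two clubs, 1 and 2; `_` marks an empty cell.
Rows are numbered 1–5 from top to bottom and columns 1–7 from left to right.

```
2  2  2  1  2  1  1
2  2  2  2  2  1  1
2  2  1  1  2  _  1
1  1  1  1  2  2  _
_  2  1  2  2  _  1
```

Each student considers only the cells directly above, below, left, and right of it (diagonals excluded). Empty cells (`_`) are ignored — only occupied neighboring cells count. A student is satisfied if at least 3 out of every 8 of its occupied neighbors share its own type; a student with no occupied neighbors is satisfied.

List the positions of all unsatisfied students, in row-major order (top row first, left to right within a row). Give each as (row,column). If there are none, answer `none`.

Row 1: (1,1)2 2/2 satisfied · (1,2)2 3/3 satisfied · (1,3)2 2/3 satisfied · (1,4)1 0/3 not · (1,5)2 1/3 not · (1,6)1 2/3 satisfied · (1,7)1 2/2 satisfied
Row 2: (2,1)2 3/3 satisfied · (2,2)2 4/4 satisfied · (2,3)2 3/4 satisfied · (2,4)2 2/4 satisfied · (2,5)2 3/4 satisfied · (2,6)1 2/3 satisfied · (2,7)1 3/3 satisfied
Row 3: (3,1)2 2/3 satisfied · (3,2)2 2/4 satisfied · (3,3)1 2/4 satisfied · (3,4)1 2/4 satisfied · (3,5)2 2/3 satisfied · (3,7)1 1/1 satisfied
Row 4: (4,1)1 1/2 satisfied · (4,2)1 2/4 satisfied · (4,3)1 4/4 satisfied · (4,4)1 2/4 satisfied · (4,5)2 3/4 satisfied · (4,6)2 1/1 satisfied
Row 5: (5,2)2 0/2 not · (5,3)1 1/3 not · (5,4)2 1/3 not · (5,5)2 2/2 satisfied · (5,7)1 0/0 satisfied

(1,4), (1,5), (5,2), (5,3), (5,4)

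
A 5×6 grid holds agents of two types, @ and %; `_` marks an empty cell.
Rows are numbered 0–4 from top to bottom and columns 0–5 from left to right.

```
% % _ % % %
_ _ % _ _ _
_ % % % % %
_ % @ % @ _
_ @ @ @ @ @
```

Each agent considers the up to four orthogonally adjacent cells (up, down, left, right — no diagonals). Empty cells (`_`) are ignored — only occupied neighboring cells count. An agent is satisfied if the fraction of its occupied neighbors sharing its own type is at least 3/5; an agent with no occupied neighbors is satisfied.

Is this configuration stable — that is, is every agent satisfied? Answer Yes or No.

(0,0)% 1/1 satisfied
(0,1)% 1/1 satisfied
(0,3)% 1/1 satisfied
(0,4)% 2/2 satisfied
(0,5)% 1/1 satisfied
(1,2)% 1/1 satisfied
(2,1)% 2/2 satisfied
(2,2)% 3/4 satisfied
(2,3)% 3/3 satisfied
(2,4)% 2/3 satisfied
(2,5)% 1/1 satisfied
(3,1)% 1/3 not
(3,2)@ 1/4 not
(3,3)% 1/4 not
(3,4)@ 1/3 not
(4,1)@ 1/2 not
(4,2)@ 3/3 satisfied
(4,3)@ 2/3 satisfied
(4,4)@ 3/3 satisfied
(4,5)@ 1/1 satisfied
For instance (3,1) has only 1/3 same-type neighbors, below 3/5.

No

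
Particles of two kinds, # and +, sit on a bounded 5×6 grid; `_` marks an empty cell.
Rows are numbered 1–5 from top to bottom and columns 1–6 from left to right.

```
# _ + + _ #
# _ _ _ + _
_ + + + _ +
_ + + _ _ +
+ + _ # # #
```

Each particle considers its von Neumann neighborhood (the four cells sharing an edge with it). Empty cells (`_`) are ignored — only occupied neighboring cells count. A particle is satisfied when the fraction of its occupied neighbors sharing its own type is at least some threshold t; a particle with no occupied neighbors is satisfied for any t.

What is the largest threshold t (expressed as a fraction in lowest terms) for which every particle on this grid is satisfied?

1/2

Row 1: (1,1)# 1/1 · (1,3)+ 1/1 · (1,4)+ 1/1 · (1,6)# — no occupied neighbors
Row 2: (2,1)# 1/1 · (2,5)+ — no occupied neighbors
Row 3: (3,2)+ 2/2 · (3,3)+ 3/3 · (3,4)+ 1/1 · (3,6)+ 1/1
Row 4: (4,2)+ 3/3 · (4,3)+ 2/2 · (4,6)+ 1/2
Row 5: (5,1)+ 1/1 · (5,2)+ 2/2 · (5,4)# 1/1 · (5,5)# 2/2 · (5,6)# 1/2
The smallest same-type fraction is 1/2 at (4,6), which reduces to 1/2. Any threshold above that leaves this particle unsatisfied.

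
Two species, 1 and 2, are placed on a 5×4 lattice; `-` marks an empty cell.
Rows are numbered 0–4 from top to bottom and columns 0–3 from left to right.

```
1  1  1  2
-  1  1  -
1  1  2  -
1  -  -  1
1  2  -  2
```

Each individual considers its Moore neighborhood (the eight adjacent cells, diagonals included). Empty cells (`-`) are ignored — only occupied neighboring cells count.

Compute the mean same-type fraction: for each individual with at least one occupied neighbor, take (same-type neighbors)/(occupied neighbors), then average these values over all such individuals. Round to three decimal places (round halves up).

(0,0)1 2/2
(0,1)1 4/4
(0,2)1 3/4
(0,3)2 0/2
(1,1)1 6/7
(1,2)1 4/6
(2,0)1 3/3
(2,1)1 4/5
(2,2)2 0/4
(3,0)1 3/4
(3,3)1 0/2
(4,0)1 1/2
(4,1)2 0/2
(4,3)2 0/1
Sum over 14 individuals: 2/2 + 4/4 + 3/4 + 0/2 + 6/7 + 4/6 + 3/3 + 4/5 + 0/4 + 3/4 + 0/2 + 1/2 + 0/2 + 0/1 = 769/105; mean = 769/105 ÷ 14 = 769/1470 = 0.523129… → 0.523.

0.523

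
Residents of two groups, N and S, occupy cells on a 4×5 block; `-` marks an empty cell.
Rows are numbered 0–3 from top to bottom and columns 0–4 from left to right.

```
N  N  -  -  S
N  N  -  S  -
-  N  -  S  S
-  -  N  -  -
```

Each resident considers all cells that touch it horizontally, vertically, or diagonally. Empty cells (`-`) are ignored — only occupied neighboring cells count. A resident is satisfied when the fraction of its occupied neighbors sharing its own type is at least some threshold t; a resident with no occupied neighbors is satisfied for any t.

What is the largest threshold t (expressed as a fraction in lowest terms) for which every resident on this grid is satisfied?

(0,0)N 3/3
(0,1)N 3/3
(0,4)S 1/1
(1,0)N 4/4
(1,1)N 4/4
(1,3)S 3/3
(2,1)N 3/3
(2,3)S 2/3
(2,4)S 2/2
(3,2)N 1/2
The smallest same-type fraction is 1/2 at (3,2), which reduces to 1/2. Any threshold above that leaves this resident unsatisfied.

1/2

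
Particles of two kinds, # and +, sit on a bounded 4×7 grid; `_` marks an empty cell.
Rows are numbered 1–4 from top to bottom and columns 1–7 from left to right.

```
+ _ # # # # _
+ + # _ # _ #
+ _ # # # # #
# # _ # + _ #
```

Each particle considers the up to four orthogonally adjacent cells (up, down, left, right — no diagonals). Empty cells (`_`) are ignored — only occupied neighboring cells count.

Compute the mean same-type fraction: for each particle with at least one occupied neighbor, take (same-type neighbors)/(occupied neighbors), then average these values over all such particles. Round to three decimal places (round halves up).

(1,1)+ 1/1
(1,3)# 2/2
(1,4)# 2/2
(1,5)# 3/3
(1,6)# 1/1
(2,1)+ 3/3
(2,2)+ 1/2
(2,3)# 2/3
(2,5)# 2/2
(2,7)# 1/1
(3,1)+ 1/2
(3,3)# 2/2
(3,4)# 3/3
(3,5)# 3/4
(3,6)# 2/2
(3,7)# 3/3
(4,1)# 1/2
(4,2)# 1/1
(4,4)# 1/2
(4,5)+ 0/2
(4,7)# 1/1
Sum over 21 particles: 1/1 + 2/2 + 2/2 + 3/3 + 1/1 + 3/3 + 1/2 + 2/3 + 2/2 + 1/1 + 1/2 + 2/2 + 3/3 + 3/4 + 2/2 + 3/3 + 1/2 + 1/1 + 1/2 + 0/2 + 1/1 = 209/12; mean = 209/12 ÷ 21 = 209/252 = 0.829365… → 0.829.

0.829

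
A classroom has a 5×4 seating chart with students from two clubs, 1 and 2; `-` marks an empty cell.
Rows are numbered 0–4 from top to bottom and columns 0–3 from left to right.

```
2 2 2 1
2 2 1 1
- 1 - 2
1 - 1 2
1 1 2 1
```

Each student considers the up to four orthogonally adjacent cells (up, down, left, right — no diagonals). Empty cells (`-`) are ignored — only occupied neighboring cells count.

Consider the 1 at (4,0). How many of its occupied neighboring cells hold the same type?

Occupied neighbors of (4,0): (3,0)=1, (4,1)=1.
Same type (1): 2 of 2.

2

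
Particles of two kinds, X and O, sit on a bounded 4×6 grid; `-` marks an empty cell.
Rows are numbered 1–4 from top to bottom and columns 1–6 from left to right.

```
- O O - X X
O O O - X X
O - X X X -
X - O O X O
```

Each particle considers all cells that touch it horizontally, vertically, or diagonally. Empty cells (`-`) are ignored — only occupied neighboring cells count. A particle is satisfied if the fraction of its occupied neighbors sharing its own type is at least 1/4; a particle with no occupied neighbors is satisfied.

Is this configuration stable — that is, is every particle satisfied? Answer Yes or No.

No

(1,2)O 4/4 ok
(1,3)O 3/3 ok
(1,5)X 3/3 ok
(1,6)X 3/3 ok
(2,1)O 3/3 ok
(2,2)O 5/6 ok
(2,3)O 3/5 ok
(2,5)X 5/5 ok
(2,6)X 4/4 ok
(3,1)O 2/3 ok
(3,3)X 1/5 unhappy
(3,4)X 4/7 ok
(3,5)X 4/6 ok
(4,1)X 0/1 unhappy
(4,3)O 1/3 ok
(4,4)O 1/5 unhappy
(4,5)X 2/4 ok
(4,6)O 0/2 unhappy
For instance (3,3) has only 1/5 same-type neighbors, below 1/4.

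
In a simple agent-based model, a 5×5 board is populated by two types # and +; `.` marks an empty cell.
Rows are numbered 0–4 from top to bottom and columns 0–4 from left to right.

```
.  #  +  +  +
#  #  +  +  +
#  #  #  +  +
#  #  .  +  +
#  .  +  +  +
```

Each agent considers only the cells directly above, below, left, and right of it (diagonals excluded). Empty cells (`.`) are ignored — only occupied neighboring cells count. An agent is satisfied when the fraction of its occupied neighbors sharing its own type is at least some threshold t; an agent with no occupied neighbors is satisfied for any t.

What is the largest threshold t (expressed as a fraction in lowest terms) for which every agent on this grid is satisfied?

(0,1)# 1/2
(0,2)+ 2/3
(0,3)+ 3/3
(0,4)+ 2/2
(1,0)# 2/2
(1,1)# 3/4
(1,2)+ 2/4
(1,3)+ 4/4
(1,4)+ 3/3
(2,0)# 3/3
(2,1)# 4/4
(2,2)# 1/3
(2,3)+ 3/4
(2,4)+ 3/3
(3,0)# 3/3
(3,1)# 2/2
(3,3)+ 3/3
(3,4)+ 3/3
(4,0)# 1/1
(4,2)+ 1/1
(4,3)+ 3/3
(4,4)+ 2/2
The smallest same-type fraction is 1/3 at (2,2), which reduces to 1/3. Any threshold above that leaves this agent unsatisfied.

1/3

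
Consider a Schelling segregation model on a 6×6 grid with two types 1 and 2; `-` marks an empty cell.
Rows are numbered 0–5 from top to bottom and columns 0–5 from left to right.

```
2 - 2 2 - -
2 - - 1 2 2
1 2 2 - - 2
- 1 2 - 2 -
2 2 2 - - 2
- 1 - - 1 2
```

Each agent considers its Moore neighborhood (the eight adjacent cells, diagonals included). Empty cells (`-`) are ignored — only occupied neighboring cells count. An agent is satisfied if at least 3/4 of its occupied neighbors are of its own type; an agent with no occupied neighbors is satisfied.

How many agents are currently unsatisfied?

Row 0: (0,0)2 1/1 satisfied · (0,2)2 1/2 not · (0,3)2 2/3 not
Row 1: (1,0)2 2/3 not · (1,3)1 0/4 not · (1,4)2 3/4 satisfied · (1,5)2 2/2 satisfied
Row 2: (2,0)1 1/3 not · (2,1)2 3/5 not · (2,2)2 2/4 not · (2,5)2 3/3 satisfied
Row 3: (3,1)1 1/7 not · (3,2)2 4/5 satisfied · (3,4)2 2/2 satisfied
Row 4: (4,0)2 1/3 not · (4,1)2 3/5 not · (4,2)2 2/4 not · (4,5)2 2/3 not
Row 5: (5,1)1 0/3 not · (5,4)1 0/2 not · (5,5)2 1/2 not
Unsatisfied: (0,2), (0,3), (1,0), (1,3), (2,0), (2,1), (2,2), (3,1), (4,0), (4,1), (4,2), (4,5), (5,1), (5,4), (5,5) — 15 in total.

15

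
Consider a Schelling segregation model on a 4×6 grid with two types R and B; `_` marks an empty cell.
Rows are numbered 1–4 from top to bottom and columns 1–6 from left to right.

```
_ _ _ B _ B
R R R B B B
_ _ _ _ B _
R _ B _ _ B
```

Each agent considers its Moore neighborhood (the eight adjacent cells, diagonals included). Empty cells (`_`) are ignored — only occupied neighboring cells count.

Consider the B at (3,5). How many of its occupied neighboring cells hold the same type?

Occupied neighbors of (3,5): (2,4)=B, (2,5)=B, (2,6)=B, (4,6)=B.
Same type (B): 4 of 4.

4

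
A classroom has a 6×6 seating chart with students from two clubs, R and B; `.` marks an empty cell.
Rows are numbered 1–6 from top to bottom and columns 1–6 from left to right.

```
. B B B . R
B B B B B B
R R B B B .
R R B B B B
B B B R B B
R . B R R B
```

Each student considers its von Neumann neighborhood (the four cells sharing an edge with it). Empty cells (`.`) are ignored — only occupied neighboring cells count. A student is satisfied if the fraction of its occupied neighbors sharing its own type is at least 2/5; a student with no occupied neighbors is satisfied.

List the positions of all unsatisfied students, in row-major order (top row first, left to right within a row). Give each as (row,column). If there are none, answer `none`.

(1,6), (5,1), (5,4), (6,1), (6,5)

Row 1: (1,2)B 2/2 ✓ · (1,3)B 3/3 ✓ · (1,4)B 2/2 ✓ · (1,6)R 0/1 ✗
Row 2: (2,1)B 1/2 ✓ · (2,2)B 3/4 ✓ · (2,3)B 4/4 ✓ · (2,4)B 4/4 ✓ · (2,5)B 3/3 ✓ · (2,6)B 1/2 ✓
Row 3: (3,1)R 2/3 ✓ · (3,2)R 2/4 ✓ · (3,3)B 3/4 ✓ · (3,4)B 4/4 ✓ · (3,5)B 3/3 ✓
Row 4: (4,1)R 2/3 ✓ · (4,2)R 2/4 ✓ · (4,3)B 3/4 ✓ · (4,4)B 3/4 ✓ · (4,5)B 4/4 ✓ · (4,6)B 2/2 ✓
Row 5: (5,1)B 1/3 ✗ · (5,2)B 2/3 ✓ · (5,3)B 3/4 ✓ · (5,4)R 1/4 ✗ · (5,5)B 2/4 ✓ · (5,6)B 3/3 ✓
Row 6: (6,1)R 0/1 ✗ · (6,3)B 1/2 ✓ · (6,4)R 2/3 ✓ · (6,5)R 1/3 ✗ · (6,6)B 1/2 ✓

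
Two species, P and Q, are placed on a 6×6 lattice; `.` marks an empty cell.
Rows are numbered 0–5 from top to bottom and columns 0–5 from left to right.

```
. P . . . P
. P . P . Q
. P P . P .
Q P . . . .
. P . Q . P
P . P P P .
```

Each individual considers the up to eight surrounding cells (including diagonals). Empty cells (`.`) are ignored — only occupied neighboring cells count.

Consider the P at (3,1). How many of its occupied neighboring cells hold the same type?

Occupied neighbors of (3,1): (2,1)=P, (2,2)=P, (3,0)=Q, (4,1)=P.
Same type (P): 3 of 4.

3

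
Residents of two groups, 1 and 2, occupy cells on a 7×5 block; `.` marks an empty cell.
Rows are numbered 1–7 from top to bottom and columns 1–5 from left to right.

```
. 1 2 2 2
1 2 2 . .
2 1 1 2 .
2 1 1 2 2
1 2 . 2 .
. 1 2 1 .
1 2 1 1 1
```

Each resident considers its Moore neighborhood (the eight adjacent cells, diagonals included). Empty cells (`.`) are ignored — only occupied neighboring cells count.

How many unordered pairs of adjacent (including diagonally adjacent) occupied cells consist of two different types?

31

Scan each occupied cell's neighbors to the right and below (and the two forward diagonals) so each pair is counted once.
Row 1: 1(1,2)–2(1,3)≠ 1(1,2)–2(2,2)≠ 1(1,2)–2(2,3)≠ 1(1,2)–1(2,1)= 2(1,3)–2(1,4)= 2(1,3)–2(2,3)= 2(1,3)–2(2,2)= 2(1,4)–2(1,5)= 2(1,4)–2(2,3)=  → 3/9 unlike.
Row 2: 1(2,1)–2(2,2)≠ 1(2,1)–2(3,1)≠ 1(2,1)–1(3,2)= 2(2,2)–2(2,3)= 2(2,2)–1(3,2)≠ 2(2,2)–1(3,3)≠ 2(2,2)–2(3,1)= 2(2,3)–1(3,3)≠ 2(2,3)–2(3,4)= 2(2,3)–1(3,2)≠  → 6/10 unlike.
Row 3: 2(3,1)–1(3,2)≠ 2(3,1)–2(4,1)= 2(3,1)–1(4,2)≠ 1(3,2)–1(3,3)= 1(3,2)–1(4,2)= 1(3,2)–1(4,3)= 1(3,2)–2(4,1)≠ 1(3,3)–2(3,4)≠ 1(3,3)–1(4,3)= 1(3,3)–2(4,4)≠ 1(3,3)–1(4,2)= 2(3,4)–2(4,4)= 2(3,4)–2(4,5)= 2(3,4)–1(4,3)≠  → 6/14 unlike.
Row 4: 2(4,1)–1(4,2)≠ 2(4,1)–1(5,1)≠ 2(4,1)–2(5,2)= 1(4,2)–1(4,3)= 1(4,2)–2(5,2)≠ 1(4,2)–1(5,1)= 1(4,3)–2(4,4)≠ 1(4,3)–2(5,4)≠ 1(4,3)–2(5,2)≠ 2(4,4)–2(4,5)= 2(4,4)–2(5,4)= 2(4,5)–2(5,4)=  → 6/12 unlike.
Row 5: 1(5,1)–2(5,2)≠ 1(5,1)–1(6,2)= 2(5,2)–1(6,2)≠ 2(5,2)–2(6,3)= 2(5,4)–1(6,4)≠ 2(5,4)–2(6,3)=  → 3/6 unlike.
Row 6: 1(6,2)–2(6,3)≠ 1(6,2)–2(7,2)≠ 1(6,2)–1(7,3)= 1(6,2)–1(7,1)= 2(6,3)–1(6,4)≠ 2(6,3)–1(7,3)≠ 2(6,3)–1(7,4)≠ 2(6,3)–2(7,2)= 1(6,4)–1(7,4)= 1(6,4)–1(7,5)= 1(6,4)–1(7,3)=  → 5/11 unlike.
Row 7: 1(7,1)–2(7,2)≠ 2(7,2)–1(7,3)≠ 1(7,3)–1(7,4)= 1(7,4)–1(7,5)=  → 2/4 unlike.
Total adjacent occupied pairs: 66; unlike-type pairs: 31.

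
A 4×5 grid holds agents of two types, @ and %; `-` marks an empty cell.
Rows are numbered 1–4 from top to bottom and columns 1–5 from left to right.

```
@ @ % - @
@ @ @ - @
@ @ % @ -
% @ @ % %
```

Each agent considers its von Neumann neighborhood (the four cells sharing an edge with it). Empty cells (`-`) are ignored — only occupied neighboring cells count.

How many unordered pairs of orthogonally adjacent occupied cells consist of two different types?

10

Scan each occupied cell's neighbors to the right and below so each pair is counted once.
Row 1: @(1,1)–@(1,2)= @(1,1)–@(2,1)= @(1,2)–%(1,3)≠ @(1,2)–@(2,2)= %(1,3)–@(2,3)≠ @(1,5)–@(2,5)=  → 2/6 unlike.
Row 2: @(2,1)–@(2,2)= @(2,1)–@(3,1)= @(2,2)–@(2,3)= @(2,2)–@(3,2)= @(2,3)–%(3,3)≠  → 1/5 unlike.
Row 3: @(3,1)–@(3,2)= @(3,1)–%(4,1)≠ @(3,2)–%(3,3)≠ @(3,2)–@(4,2)= %(3,3)–@(3,4)≠ %(3,3)–@(4,3)≠ @(3,4)–%(4,4)≠  → 5/7 unlike.
Row 4: %(4,1)–@(4,2)≠ @(4,2)–@(4,3)= @(4,3)–%(4,4)≠ %(4,4)–%(4,5)=  → 2/4 unlike.
Total adjacent occupied pairs: 22; unlike-type pairs: 10.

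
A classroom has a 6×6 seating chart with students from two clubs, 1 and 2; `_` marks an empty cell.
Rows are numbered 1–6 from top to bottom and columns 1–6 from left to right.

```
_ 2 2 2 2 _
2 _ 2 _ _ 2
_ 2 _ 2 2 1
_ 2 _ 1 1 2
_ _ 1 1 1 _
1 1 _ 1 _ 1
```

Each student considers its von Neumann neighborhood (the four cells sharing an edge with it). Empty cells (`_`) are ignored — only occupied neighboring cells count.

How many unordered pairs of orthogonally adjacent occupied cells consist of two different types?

6

Scan each occupied cell's neighbors to the right and below so each pair is counted once.
From row 1: 0 unlike of 4 pairs (running 0/4).
From row 2: 1 unlike of 1 pairs (running 1/5).
From row 3: 4 unlike of 6 pairs (running 5/11).
From row 4: 1 unlike of 4 pairs (running 6/15).
From row 5: 0 unlike of 3 pairs (running 6/18).
From row 6: 0 unlike of 1 pairs (running 6/19).
Total adjacent occupied pairs: 19; unlike-type pairs: 6.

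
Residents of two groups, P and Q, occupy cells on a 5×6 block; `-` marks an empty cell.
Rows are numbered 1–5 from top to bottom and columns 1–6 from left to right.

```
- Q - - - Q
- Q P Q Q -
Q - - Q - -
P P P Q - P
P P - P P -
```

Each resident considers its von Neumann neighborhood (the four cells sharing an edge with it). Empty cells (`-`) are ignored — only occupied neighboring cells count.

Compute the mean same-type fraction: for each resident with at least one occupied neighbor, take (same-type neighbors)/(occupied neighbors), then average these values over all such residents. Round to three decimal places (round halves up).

Row 1: (1,2)Q 1/1 · (1,6)Q — no occupied neighbors
Row 2: (2,2)Q 1/2 · (2,3)P 0/2 · (2,4)Q 2/3 · (2,5)Q 1/1
Row 3: (3,1)Q 0/1 · (3,4)Q 2/2
Row 4: (4,1)P 2/3 · (4,2)P 3/3 · (4,3)P 1/2 · (4,4)Q 1/3 · (4,6)P — no occupied neighbors
Row 5: (5,1)P 2/2 · (5,2)P 2/2 · (5,4)P 1/2 · (5,5)P 1/1
Sum over 15 residents: 1/1 + 1/2 + 0/2 + 2/3 + 1/1 + 0/1 + 2/2 + 2/3 + 3/3 + 1/2 + 1/3 + 2/2 + 2/2 + 1/2 + 1/1 = 61/6; mean = 61/6 ÷ 15 = 61/90 = 0.677777… → 0.678.

0.678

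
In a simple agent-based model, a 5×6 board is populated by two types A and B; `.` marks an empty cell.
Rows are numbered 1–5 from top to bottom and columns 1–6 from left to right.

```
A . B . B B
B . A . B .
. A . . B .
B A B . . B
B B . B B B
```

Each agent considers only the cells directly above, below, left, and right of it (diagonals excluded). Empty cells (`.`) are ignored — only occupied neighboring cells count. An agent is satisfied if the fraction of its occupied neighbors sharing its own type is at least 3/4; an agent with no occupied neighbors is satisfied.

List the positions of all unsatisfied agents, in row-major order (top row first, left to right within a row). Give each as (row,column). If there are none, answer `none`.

(1,1), (1,3), (2,1), (2,3), (4,1), (4,2), (4,3), (5,2)

Row 1: (1,1)A 0/1 ✗ · (1,3)B 0/1 ✗ · (1,5)B 2/2 ✓ · (1,6)B 1/1 ✓
Row 2: (2,1)B 0/1 ✗ · (2,3)A 0/1 ✗ · (2,5)B 2/2 ✓
Row 3: (3,2)A 1/1 ✓ · (3,5)B 1/1 ✓
Row 4: (4,1)B 1/2 ✗ · (4,2)A 1/4 ✗ · (4,3)B 0/1 ✗ · (4,6)B 1/1 ✓
Row 5: (5,1)B 2/2 ✓ · (5,2)B 1/2 ✗ · (5,4)B 1/1 ✓ · (5,5)B 2/2 ✓ · (5,6)B 2/2 ✓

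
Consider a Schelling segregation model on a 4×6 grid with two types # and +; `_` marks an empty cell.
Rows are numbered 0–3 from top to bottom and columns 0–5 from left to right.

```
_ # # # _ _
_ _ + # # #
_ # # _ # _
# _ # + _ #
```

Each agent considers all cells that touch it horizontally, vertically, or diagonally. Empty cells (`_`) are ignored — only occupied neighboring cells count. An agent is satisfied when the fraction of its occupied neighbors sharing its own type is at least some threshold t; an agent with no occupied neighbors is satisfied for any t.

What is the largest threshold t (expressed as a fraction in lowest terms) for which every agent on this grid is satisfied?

(0,1)# 1/2
(0,2)# 3/4
(0,3)# 3/4
(1,2)+ 0/6
(1,3)# 5/6
(1,4)# 4/4
(1,5)# 2/2
(2,1)# 3/4
(2,2)# 3/5
(2,4)# 4/5
(3,0)# 1/1
(3,2)# 2/3
(3,3)+ 0/3
(3,5)# 1/1
The smallest same-type fraction is 0/6 at (1,2), which reduces to 0/1. Any threshold above that leaves this agent unsatisfied.

0/1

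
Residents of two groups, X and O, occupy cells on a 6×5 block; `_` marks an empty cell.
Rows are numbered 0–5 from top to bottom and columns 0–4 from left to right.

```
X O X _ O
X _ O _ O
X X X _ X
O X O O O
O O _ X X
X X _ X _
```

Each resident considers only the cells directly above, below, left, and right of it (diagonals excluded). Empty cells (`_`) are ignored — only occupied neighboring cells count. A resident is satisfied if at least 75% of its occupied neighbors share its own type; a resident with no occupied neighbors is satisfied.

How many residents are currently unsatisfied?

19

(0,0)X 1/2 unhappy
(0,1)O 0/2 unhappy
(0,2)X 0/2 unhappy
(0,4)O 1/1 ok
(1,0)X 2/2 ok
(1,2)O 0/2 unhappy
(1,4)O 1/2 unhappy
(2,0)X 2/3 unhappy
(2,1)X 3/3 ok
(2,2)X 1/3 unhappy
(2,4)X 0/2 unhappy
(3,0)O 1/3 unhappy
(3,1)X 1/4 unhappy
(3,2)O 1/3 unhappy
(3,3)O 2/3 unhappy
(3,4)O 1/3 unhappy
(4,0)O 2/3 unhappy
(4,1)O 1/3 unhappy
(4,3)X 2/3 unhappy
(4,4)X 1/2 unhappy
(5,0)X 1/2 unhappy
(5,1)X 1/2 unhappy
(5,3)X 1/1 ok
Unsatisfied: (0,0), (0,1), (0,2), (1,2), (1,4), (2,0), (2,2), (2,4), (3,0), (3,1), (3,2), (3,3), (3,4), (4,0), (4,1), (4,3), (4,4), (5,0), (5,1) — 19 in total.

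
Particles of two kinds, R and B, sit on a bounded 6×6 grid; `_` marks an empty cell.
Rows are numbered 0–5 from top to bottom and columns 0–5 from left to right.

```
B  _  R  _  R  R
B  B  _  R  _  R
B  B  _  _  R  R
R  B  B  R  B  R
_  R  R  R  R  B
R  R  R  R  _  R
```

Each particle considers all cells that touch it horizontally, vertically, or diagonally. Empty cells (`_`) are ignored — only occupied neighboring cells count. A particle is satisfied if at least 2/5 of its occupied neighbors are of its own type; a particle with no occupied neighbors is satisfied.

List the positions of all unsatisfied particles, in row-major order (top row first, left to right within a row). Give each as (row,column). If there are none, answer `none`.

Row 0: (0,0)B 2/2 ok · (0,2)R 1/2 ok · (0,4)R 3/3 ok · (0,5)R 2/2 ok
Row 1: (1,0)B 4/4 ok · (1,1)B 4/5 ok · (1,3)R 3/3 ok · (1,5)R 4/4 ok
Row 2: (2,0)B 4/5 ok · (2,1)B 5/6 ok · (2,4)R 5/6 ok · (2,5)R 3/4 ok
Row 3: (3,0)R 1/4 unhappy · (3,1)B 3/6 ok · (3,2)B 2/6 unhappy · (3,3)R 4/6 ok · (3,4)B 1/7 unhappy · (3,5)R 3/5 ok
Row 4: (4,1)R 5/7 ok · (4,2)R 6/8 ok · (4,3)R 5/7 ok · (4,4)R 5/7 ok · (4,5)B 1/4 unhappy
Row 5: (5,0)R 2/2 ok · (5,1)R 4/4 ok · (5,2)R 5/5 ok · (5,3)R 4/4 ok · (5,5)R 1/2 ok

(3,0), (3,2), (3,4), (4,5)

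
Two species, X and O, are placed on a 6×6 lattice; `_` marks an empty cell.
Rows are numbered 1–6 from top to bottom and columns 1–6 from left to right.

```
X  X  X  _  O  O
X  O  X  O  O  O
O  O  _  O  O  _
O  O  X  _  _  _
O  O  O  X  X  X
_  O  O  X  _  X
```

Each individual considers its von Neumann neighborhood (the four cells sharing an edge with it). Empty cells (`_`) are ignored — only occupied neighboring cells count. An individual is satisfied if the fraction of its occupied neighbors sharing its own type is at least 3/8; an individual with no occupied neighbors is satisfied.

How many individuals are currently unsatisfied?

Row 1: (1,1)X 2/2 satisfied · (1,2)X 2/3 satisfied · (1,3)X 2/2 satisfied · (1,5)O 2/2 satisfied · (1,6)O 2/2 satisfied
Row 2: (2,1)X 1/3 not · (2,2)O 1/4 not · (2,3)X 1/3 not · (2,4)O 2/3 satisfied · (2,5)O 4/4 satisfied · (2,6)O 2/2 satisfied
Row 3: (3,1)O 2/3 satisfied · (3,2)O 3/3 satisfied · (3,4)O 2/2 satisfied · (3,5)O 2/2 satisfied
Row 4: (4,1)O 3/3 satisfied · (4,2)O 3/4 satisfied · (4,3)X 0/2 not
Row 5: (5,1)O 2/2 satisfied · (5,2)O 4/4 satisfied · (5,3)O 2/4 satisfied · (5,4)X 2/3 satisfied · (5,5)X 2/2 satisfied · (5,6)X 2/2 satisfied
Row 6: (6,2)O 2/2 satisfied · (6,3)O 2/3 satisfied · (6,4)X 1/2 satisfied · (6,6)X 1/1 satisfied
Unsatisfied: (2,1), (2,2), (2,3), (4,3) — 4 in total.

4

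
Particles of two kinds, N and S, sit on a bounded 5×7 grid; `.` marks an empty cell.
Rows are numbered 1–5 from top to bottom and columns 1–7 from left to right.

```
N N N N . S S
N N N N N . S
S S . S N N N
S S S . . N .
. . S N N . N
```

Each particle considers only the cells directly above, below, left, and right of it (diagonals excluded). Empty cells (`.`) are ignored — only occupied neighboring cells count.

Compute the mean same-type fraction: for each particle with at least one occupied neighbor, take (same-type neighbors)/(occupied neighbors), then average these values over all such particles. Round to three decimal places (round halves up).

Row 1: (1,1)N 2/2 · (1,2)N 3/3 · (1,3)N 3/3 · (1,4)N 2/2 · (1,6)S 1/1 · (1,7)S 2/2
Row 2: (2,1)N 2/3 · (2,2)N 3/4 · (2,3)N 3/3 · (2,4)N 3/4 · (2,5)N 2/2 · (2,7)S 1/2
Row 3: (3,1)S 2/3 · (3,2)S 2/3 · (3,4)S 0/2 · (3,5)N 2/3 · (3,6)N 3/3 · (3,7)N 1/2
Row 4: (4,1)S 2/2 · (4,2)S 3/3 · (4,3)S 2/2 · (4,6)N 1/1
Row 5: (5,3)S 1/2 · (5,4)N 1/2 · (5,5)N 1/1 · (5,7)N — no occupied neighbors
Sum over 25 particles: 2/2 + 3/3 + 3/3 + 2/2 + 1/1 + 2/2 + 2/3 + 3/4 + 3/3 + 3/4 + 2/2 + 1/2 + 2/3 + 2/3 + 0/2 + 2/3 + 3/3 + 1/2 + 2/2 + 3/3 + 2/2 + 1/1 + 1/2 + 1/2 + 1/1 = 121/6; mean = 121/6 ÷ 25 = 121/150 = 0.806666… → 0.807.

0.807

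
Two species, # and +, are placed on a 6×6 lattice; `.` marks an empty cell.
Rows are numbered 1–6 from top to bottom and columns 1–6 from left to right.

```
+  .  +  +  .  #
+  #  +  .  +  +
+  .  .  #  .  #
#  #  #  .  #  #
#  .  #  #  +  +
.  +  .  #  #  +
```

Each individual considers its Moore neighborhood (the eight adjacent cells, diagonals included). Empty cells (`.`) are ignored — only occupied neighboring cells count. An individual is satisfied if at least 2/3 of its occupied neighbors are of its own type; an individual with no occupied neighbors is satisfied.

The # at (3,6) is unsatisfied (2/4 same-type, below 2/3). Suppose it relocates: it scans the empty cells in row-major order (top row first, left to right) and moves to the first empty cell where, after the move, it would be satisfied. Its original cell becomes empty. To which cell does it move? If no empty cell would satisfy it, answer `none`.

(3,3)

Vacating (3,6). Empty cells in order:
  (1,2): 1/5 same-type → still unsatisfied.
  (1,5): 1/4 same-type → still unsatisfied.
  (2,4): 1/5 same-type → still unsatisfied.
  (3,2): 4/7 same-type → still unsatisfied.
  (3,3): 4/5 same-type → satisfied — stop here.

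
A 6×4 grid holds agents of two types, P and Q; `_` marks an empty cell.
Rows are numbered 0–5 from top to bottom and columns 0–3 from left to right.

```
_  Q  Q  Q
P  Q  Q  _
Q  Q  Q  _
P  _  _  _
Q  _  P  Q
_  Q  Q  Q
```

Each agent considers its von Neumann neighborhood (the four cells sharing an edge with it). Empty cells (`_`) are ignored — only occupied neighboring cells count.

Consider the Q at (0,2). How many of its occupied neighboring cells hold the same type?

3

Occupied neighbors of (0,2): (1,2)=Q, (0,1)=Q, (0,3)=Q.
Same type (Q): 3 of 3.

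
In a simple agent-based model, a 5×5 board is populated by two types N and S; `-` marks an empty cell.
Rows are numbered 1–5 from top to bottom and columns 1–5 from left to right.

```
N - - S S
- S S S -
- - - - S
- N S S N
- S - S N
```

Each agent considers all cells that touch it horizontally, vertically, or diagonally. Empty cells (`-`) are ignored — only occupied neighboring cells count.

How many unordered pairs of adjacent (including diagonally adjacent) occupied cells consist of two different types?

8

Scan each occupied cell's neighbors to the right and below (and the two forward diagonals) so each pair is counted once.
Row 1: N(1,1)–S(2,2)≠ S(1,4)–S(1,5)= S(1,4)–S(2,4)= S(1,4)–S(2,3)= S(1,5)–S(2,4)=  → 1/5 unlike.
Row 2: S(2,2)–S(2,3)= S(2,3)–S(2,4)= S(2,4)–S(3,5)=  → 0/3 unlike.
Row 3: S(3,5)–N(4,5)≠ S(3,5)–S(4,4)=  → 1/2 unlike.
Row 4: N(4,2)–S(4,3)≠ N(4,2)–S(5,2)≠ S(4,3)–S(4,4)= S(4,3)–S(5,4)= S(4,3)–S(5,2)= S(4,4)–N(4,5)≠ S(4,4)–S(5,4)= S(4,4)–N(5,5)≠ N(4,5)–N(5,5)= N(4,5)–S(5,4)≠  → 5/10 unlike.
Row 5: S(5,4)–N(5,5)≠  → 1/1 unlike.
Total adjacent occupied pairs: 21; unlike-type pairs: 8.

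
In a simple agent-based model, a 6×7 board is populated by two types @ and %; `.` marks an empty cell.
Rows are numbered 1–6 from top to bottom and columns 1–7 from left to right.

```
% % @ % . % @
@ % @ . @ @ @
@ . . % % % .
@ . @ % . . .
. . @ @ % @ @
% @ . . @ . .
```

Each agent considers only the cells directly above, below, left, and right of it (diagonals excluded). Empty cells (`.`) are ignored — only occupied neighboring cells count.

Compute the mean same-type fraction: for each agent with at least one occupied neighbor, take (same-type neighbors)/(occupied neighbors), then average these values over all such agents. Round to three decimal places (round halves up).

Row 1: (1,1)% 1/2 · (1,2)% 2/3 · (1,3)@ 1/3 · (1,4)% 0/1 · (1,6)% 0/2 · (1,7)@ 1/2
Row 2: (2,1)@ 1/3 · (2,2)% 1/3 · (2,3)@ 1/2 · (2,5)@ 1/2 · (2,6)@ 2/4 · (2,7)@ 2/2
Row 3: (3,1)@ 2/2 · (3,4)% 2/2 · (3,5)% 2/3 · (3,6)% 1/2
Row 4: (4,1)@ 1/1 · (4,3)@ 1/2 · (4,4)% 1/3
Row 5: (5,3)@ 2/2 · (5,4)@ 1/3 · (5,5)% 0/3 · (5,6)@ 1/2 · (5,7)@ 1/1
Row 6: (6,1)% 0/1 · (6,2)@ 0/1 · (6,5)@ 0/1
Sum over 27 agents: 1/2 + 2/3 + 1/3 + 0/1 + 0/2 + 1/2 + 1/3 + 1/3 + 1/2 + 1/2 + 2/4 + 2/2 + 2/2 + 2/2 + 2/3 + 1/2 + 1/1 + 1/2 + 1/3 + 2/2 + 1/3 + 0/3 + 1/2 + 1/1 + 0/1 + 0/1 + 0/1 = 13; mean = 13 ÷ 27 = 13/27 = 0.481481… → 0.481.

0.481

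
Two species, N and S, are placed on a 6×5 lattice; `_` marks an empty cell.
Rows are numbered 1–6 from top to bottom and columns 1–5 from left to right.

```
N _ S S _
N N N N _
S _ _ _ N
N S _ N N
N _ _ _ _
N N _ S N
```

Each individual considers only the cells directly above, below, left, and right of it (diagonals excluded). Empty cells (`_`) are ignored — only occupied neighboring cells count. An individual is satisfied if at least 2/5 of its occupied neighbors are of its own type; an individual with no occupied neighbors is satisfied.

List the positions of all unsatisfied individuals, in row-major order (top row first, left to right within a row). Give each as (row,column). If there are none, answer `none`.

(3,1), (4,1), (4,2), (6,4), (6,5)

(1,1)N 1/1 ✓
(1,3)S 1/2 ✓
(1,4)S 1/2 ✓
(2,1)N 2/3 ✓
(2,2)N 2/2 ✓
(2,3)N 2/3 ✓
(2,4)N 1/2 ✓
(3,1)S 0/2 ✗
(3,5)N 1/1 ✓
(4,1)N 1/3 ✗
(4,2)S 0/1 ✗
(4,4)N 1/1 ✓
(4,5)N 2/2 ✓
(5,1)N 2/2 ✓
(6,1)N 2/2 ✓
(6,2)N 1/1 ✓
(6,4)S 0/1 ✗
(6,5)N 0/1 ✗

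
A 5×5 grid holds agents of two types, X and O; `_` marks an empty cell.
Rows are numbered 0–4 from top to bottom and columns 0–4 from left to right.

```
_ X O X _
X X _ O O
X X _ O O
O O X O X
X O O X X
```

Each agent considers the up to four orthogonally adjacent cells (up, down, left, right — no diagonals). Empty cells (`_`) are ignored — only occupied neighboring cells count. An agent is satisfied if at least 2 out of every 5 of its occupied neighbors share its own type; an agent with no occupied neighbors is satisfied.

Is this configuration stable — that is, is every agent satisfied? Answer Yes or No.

No

(0,1)X 1/2 satisfied
(0,2)O 0/2 not
(0,3)X 0/2 not
(1,0)X 2/2 satisfied
(1,1)X 3/3 satisfied
(1,3)O 2/3 satisfied
(1,4)O 2/2 satisfied
(2,0)X 2/3 satisfied
(2,1)X 2/3 satisfied
(2,3)O 3/3 satisfied
(2,4)O 2/3 satisfied
(3,0)O 1/3 not
(3,1)O 2/4 satisfied
(3,2)X 0/3 not
(3,3)O 1/4 not
(3,4)X 1/3 not
(4,0)X 0/2 not
(4,1)O 2/3 satisfied
(4,2)O 1/3 not
(4,3)X 1/3 not
(4,4)X 2/2 satisfied
For instance (0,2) has only 0/2 same-type neighbors, below 2/5.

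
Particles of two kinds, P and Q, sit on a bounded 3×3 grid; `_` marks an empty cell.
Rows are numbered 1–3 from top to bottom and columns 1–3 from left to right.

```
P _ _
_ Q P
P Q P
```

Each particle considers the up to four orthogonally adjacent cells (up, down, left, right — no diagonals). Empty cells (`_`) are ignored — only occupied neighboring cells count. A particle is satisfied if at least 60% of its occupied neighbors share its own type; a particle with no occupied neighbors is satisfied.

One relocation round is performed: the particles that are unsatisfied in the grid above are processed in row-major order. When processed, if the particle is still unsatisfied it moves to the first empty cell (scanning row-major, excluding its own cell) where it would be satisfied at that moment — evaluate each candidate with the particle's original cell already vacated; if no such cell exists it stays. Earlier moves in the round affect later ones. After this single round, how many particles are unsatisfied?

1

Initially unsatisfied (in order): (2,2), (2,3), (3,1), (3,2), (3,3).
  (2,2): no empty cell satisfies it; stays.
  (2,3) → (1,3).
  (3,1) → (1,2).
  (3,2) → (3,1).
  (3,3): now satisfied by earlier moves; stays.
Resulting grid:
P P P
_ Q _
Q _ P
Unsatisfied now: (2,2).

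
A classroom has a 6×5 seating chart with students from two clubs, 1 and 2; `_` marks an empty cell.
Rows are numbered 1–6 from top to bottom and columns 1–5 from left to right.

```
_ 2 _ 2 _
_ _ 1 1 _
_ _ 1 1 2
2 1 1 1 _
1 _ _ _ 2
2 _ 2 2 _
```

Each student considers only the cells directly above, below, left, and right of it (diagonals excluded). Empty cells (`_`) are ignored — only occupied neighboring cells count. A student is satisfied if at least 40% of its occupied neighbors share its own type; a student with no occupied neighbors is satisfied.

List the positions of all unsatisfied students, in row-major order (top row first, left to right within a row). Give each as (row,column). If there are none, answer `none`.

(1,4), (3,5), (4,1), (5,1), (6,1)

Row 1: (1,2)2 0/0 ✓ · (1,4)2 0/1 ✗
Row 2: (2,3)1 2/2 ✓ · (2,4)1 2/3 ✓
Row 3: (3,3)1 3/3 ✓ · (3,4)1 3/4 ✓ · (3,5)2 0/1 ✗
Row 4: (4,1)2 0/2 ✗ · (4,2)1 1/2 ✓ · (4,3)1 3/3 ✓ · (4,4)1 2/2 ✓
Row 5: (5,1)1 0/2 ✗ · (5,5)2 0/0 ✓
Row 6: (6,1)2 0/1 ✗ · (6,3)2 1/1 ✓ · (6,4)2 1/1 ✓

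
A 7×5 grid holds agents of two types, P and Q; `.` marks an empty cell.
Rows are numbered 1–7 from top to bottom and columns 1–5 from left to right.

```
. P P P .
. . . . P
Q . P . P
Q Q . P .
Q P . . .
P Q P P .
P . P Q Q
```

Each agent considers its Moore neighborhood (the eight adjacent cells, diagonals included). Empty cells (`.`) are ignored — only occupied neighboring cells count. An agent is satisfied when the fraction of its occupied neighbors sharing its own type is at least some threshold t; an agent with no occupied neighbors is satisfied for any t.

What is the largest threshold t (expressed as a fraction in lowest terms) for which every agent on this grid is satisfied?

Row 1: (1,2)P 1/1 · (1,3)P 2/2 · (1,4)P 2/2
Row 2: (2,5)P 2/2
Row 3: (3,1)Q 2/2 · (3,3)P 1/2 · (3,5)P 2/2
Row 4: (4,1)Q 3/4 · (4,2)Q 3/5 · (4,4)P 2/2
Row 5: (5,1)Q 3/5 · (5,2)P 2/6
Row 6: (6,1)P 2/4 · (6,2)Q 1/6 · (6,3)P 3/5 · (6,4)P 2/4
Row 7: (7,1)P 1/2 · (7,3)P 2/4 · (7,4)Q 1/4 · (7,5)Q 1/2
The smallest same-type fraction is 1/6 at (6,2), which reduces to 1/6. Any threshold above that leaves this agent unsatisfied.

1/6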